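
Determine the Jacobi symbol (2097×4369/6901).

By multiplicativity, (2097·4369/6901) = (2097/6901)·(4369/6901).
First factor (2097/6901):
(2097/6901)
  = (6901/2097)    [QR: 2097 ≡ 1 mod 4, sign kept]
  = (610/2097)    [6901 ≡ 610 mod 2097]
  = (305/2097)    [2097 ≡ 1 mod 8 ⇒ (2/2097) = +1]
  = (2097/305)    [QR: 305 ≡ 1 mod 4, sign kept]
  = (267/305)    [2097 ≡ 267 mod 305]
  = (305/267)    [QR: 305 ≡ 1 mod 4, sign kept]
  = (38/267)    [305 ≡ 38 mod 267]
  = -(19/267)    [267 ≡ 3 mod 8 ⇒ (2/267) = -1]
  = (267/19)    [QR: both ≡ 3 mod 4, sign flips]
  = (1/19)    [267 ≡ 1 mod 19]
  = 1    [(1/19) = 1]
Second factor (4369/6901):
(4369/6901)
  = (6901/4369)    [QR: 4369 ≡ 1 mod 4, sign kept]
  = (2532/4369)    [6901 ≡ 2532 mod 4369]
  = (633/4369)    [4369 ≡ 1 mod 8 ⇒ (2/4369)^2 = +1]
  = (4369/633)    [QR: 633 ≡ 1 mod 4, sign kept]
  = (571/633)    [4369 ≡ 571 mod 633]
  = (633/571)    [QR: 633 ≡ 1 mod 4, sign kept]
  = (62/571)    [633 ≡ 62 mod 571]
  = -(31/571)    [571 ≡ 3 mod 8 ⇒ (2/571) = -1]
  = (571/31)    [QR: both ≡ 3 mod 4, sign flips]
  = (13/31)    [571 ≡ 13 mod 31]
  = (31/13)    [QR: 13 ≡ 1 mod 4, sign kept]
  = (5/13)    [31 ≡ 5 mod 13]
  = (13/5)    [QR: 5 ≡ 1 mod 4, sign kept]
  = (3/5)    [13 ≡ 3 mod 5]
  = (5/3)    [QR: 5 ≡ 1 mod 4, sign kept]
  = (2/3)    [5 ≡ 2 mod 3]
  = -(1/3)    [3 ≡ 3 mod 8 ⇒ (2/3) = -1]
  = -1    [(1/3) = 1]
Product: (1)·(-1) = -1.

-1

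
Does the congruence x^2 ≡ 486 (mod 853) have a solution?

Factor out 2: 486 = 2·243. Since 853 ≡ 5 (mod 8), (2/853) = -1. Now have -(243/853).
853 ≡ 1 (mod 4), so quadratic reciprocity gives (243/853) = (853/243). Reduce: 853 ≡ 124 (mod 243). Now have -(124/243).
Factor out 2: 124 = 2^2·31. Since 243 ≡ 3 (mod 8), (2/243) = -1, and (2/243)^2 = +1. Now have -(31/243).
Both 31 ≡ 3 and 243 ≡ 3 (mod 4), so reciprocity gives (31/243) = -(243/31). Reduce: 243 ≡ 26 (mod 31). Now have (26/31).
Factor out 2: 26 = 2·13. Since 31 ≡ 7 (mod 8), (2/31) = +1. Now have (13/31).
13 ≡ 1 (mod 4), so quadratic reciprocity gives (13/31) = (31/13). Reduce: 31 ≡ 5 (mod 13). Now have (5/13).
5 ≡ 1 (mod 4), so quadratic reciprocity gives (5/13) = (13/5). Reduce: 13 ≡ 3 (mod 5). Now have (3/5).
5 ≡ 1 (mod 4), so quadratic reciprocity gives (3/5) = (5/3). Reduce: 5 ≡ 2 (mod 3). Now have (2/3).
Factor out 2: 2 = 2. Since 3 ≡ 3 (mod 8), (2/3) = -1. Now have -(1/3).
(1/3) = 1. Collecting the sign factors: -1.
The Legendre symbol is -1, so x^2 ≡ 486 (mod 853) has no solution.

no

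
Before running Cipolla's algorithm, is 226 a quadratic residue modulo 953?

yes

(226/953)
  = (113/953)    [953 ≡ 1 mod 8 ⇒ (2/953) = +1]
  = (953/113)    [QR: 113 ≡ 1 mod 4, sign kept]
  = (49/113)    [953 ≡ 49 mod 113]
  = (113/49)    [QR: 49 ≡ 1 mod 4, sign kept]
  = (15/49)    [113 ≡ 15 mod 49]
  = (49/15)    [QR: 49 ≡ 1 mod 4, sign kept]
  = (4/15)    [49 ≡ 4 mod 15]
  = (1/15)    [15 ≡ 7 mod 8 ⇒ (2/15)^2 = +1]
  = 1    [(1/15) = 1]
The Legendre symbol is 1, so x^2 ≡ 226 (mod 953) has solution.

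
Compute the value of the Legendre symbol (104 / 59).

(104 / 59)
  = (45 / 59)    [104 ≡ 45 mod 59]
  = (59 / 45)    [QR: 45 ≡ 1 mod 4, sign kept]
  = (14 / 45)    [59 ≡ 14 mod 45]
  = -(7 / 45)    [45 ≡ 5 mod 8 ⇒ (2 / 45) = -1]
  = -(45 / 7)    [QR: 45 ≡ 1 mod 4, sign kept]
  = -(3 / 7)    [45 ≡ 3 mod 7]
  = (7 / 3)    [QR: both ≡ 3 mod 4, sign flips]
  = (1 / 3)    [7 ≡ 1 mod 3]
  = 1    [(1 / 3) = 1]

1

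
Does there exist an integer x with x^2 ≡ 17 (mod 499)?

17 ≡ 1 (mod 4), so quadratic reciprocity gives (17/499) = (499/17). Reduce: 499 ≡ 6 (mod 17). Now have (6/17).
Factor out 2: 6 = 2·3. Since 17 ≡ 1 (mod 8), (2/17) = +1. Now have (3/17).
17 ≡ 1 (mod 4), so quadratic reciprocity gives (3/17) = (17/3). Reduce: 17 ≡ 2 (mod 3). Now have (2/3).
Factor out 2: 2 = 2. Since 3 ≡ 3 (mod 8), (2/3) = -1. Now have -(1/3).
(1/3) = 1. Collecting the sign factors: -1.
The Legendre symbol is -1, so x^2 ≡ 17 (mod 499) has no solution.

no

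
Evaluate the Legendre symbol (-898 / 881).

Pull out -1: (-898 / 881) = (-1 / 881)·(898 / 881). Since 881 ≡ 1 (mod 4), (-1 / 881) = +1. Now have (898 / 881).
Reduce the numerator: 898 ≡ 17 (mod 881), so (898 / 881) = (17 / 881).
17 ≡ 1 (mod 4), so quadratic reciprocity gives (17 / 881) = (881 / 17). Reduce: 881 ≡ 14 (mod 17). Now have (14 / 17).
Factor out 2: 14 = 2·7. Since 17 ≡ 1 (mod 8), (2 / 17) = +1. Now have (7 / 17).
17 ≡ 1 (mod 4), so quadratic reciprocity gives (7 / 17) = (17 / 7). Reduce: 17 ≡ 3 (mod 7). Now have (3 / 7).
Both 3 ≡ 3 and 7 ≡ 3 (mod 4), so reciprocity gives (3 / 7) = -(7 / 3). Reduce: 7 ≡ 1 (mod 3). Now have -(1 / 3).
(1 / 3) = 1. Collecting the sign factors: -1.

-1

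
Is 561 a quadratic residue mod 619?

no

561 ≡ 1 (mod 4), so quadratic reciprocity gives (561/619) = (619/561). Reduce: 619 ≡ 58 (mod 561). Now have (58/561).
Factor out 2: 58 = 2·29. Since 561 ≡ 1 (mod 8), (2/561) = +1. Now have (29/561).
29 ≡ 1 (mod 4), so quadratic reciprocity gives (29/561) = (561/29). Reduce: 561 ≡ 10 (mod 29). Now have (10/29).
Factor out 2: 10 = 2·5. Since 29 ≡ 5 (mod 8), (2/29) = -1. Now have -(5/29).
5 ≡ 1 (mod 4), so quadratic reciprocity gives (5/29) = (29/5). Reduce: 29 ≡ 4 (mod 5). Now have -(4/5).
Factor out 2: 4 = 2^2. Since 5 ≡ 5 (mod 8), (2/5) = -1, and (2/5)^2 = +1. Now have -(1/5).
(1/5) = 1. Collecting the sign factors: -1.
The Legendre symbol is -1, so x^2 ≡ 561 (mod 619) has no solution.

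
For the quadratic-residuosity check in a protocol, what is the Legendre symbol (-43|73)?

-1

Pull out -1: (-43|73) = (-1|73)·(43|73). Since 73 ≡ 1 (mod 4), (-1|73) = +1. Now have (43|73).
73 ≡ 1 (mod 4), so quadratic reciprocity gives (43|73) = (73|43). Reduce: 73 ≡ 30 (mod 43). Now have (30|43).
Factor out 2: 30 = 2·15. Since 43 ≡ 3 (mod 8), (2|43) = -1. Now have -(15|43).
Both 15 ≡ 3 and 43 ≡ 3 (mod 4), so reciprocity gives (15|43) = -(43|15). Reduce: 43 ≡ 13 (mod 15). Now have (13|15).
13 ≡ 1 (mod 4), so quadratic reciprocity gives (13|15) = (15|13). Reduce: 15 ≡ 2 (mod 13). Now have (2|13).
Factor out 2: 2 = 2. Since 13 ≡ 5 (mod 8), (2|13) = -1. Now have -(1|13).
(1|13) = 1. Collecting the sign factors: -1.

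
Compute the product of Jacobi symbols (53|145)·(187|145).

1

By multiplicativity, (53·187|145) = (53|145)·(187|145).
First factor (53|145):
(53|145)
  = (145|53)    [QR: 53 ≡ 1 mod 4, sign kept]
  = (39|53)    [145 ≡ 39 mod 53]
  = (53|39)    [QR: 53 ≡ 1 mod 4, sign kept]
  = (14|39)    [53 ≡ 14 mod 39]
  = (7|39)    [39 ≡ 7 mod 8 ⇒ (2|39) = +1]
  = -(39|7)    [QR: both ≡ 3 mod 4, sign flips]
  = -(4|7)    [39 ≡ 4 mod 7]
  = -(1|7)    [7 ≡ 7 mod 8 ⇒ (2|7)^2 = +1]
  = -1    [(1|7) = 1]
Second factor (187|145):
(187|145)
  = (42|145)    [187 ≡ 42 mod 145]
  = (21|145)    [145 ≡ 1 mod 8 ⇒ (2|145) = +1]
  = (145|21)    [QR: 21 ≡ 1 mod 4, sign kept]
  = (19|21)    [145 ≡ 19 mod 21]
  = (21|19)    [QR: 21 ≡ 1 mod 4, sign kept]
  = (2|19)    [21 ≡ 2 mod 19]
  = -(1|19)    [19 ≡ 3 mod 8 ⇒ (2|19) = -1]
  = -1    [(1|19) = 1]
Product: (-1)·(-1) = 1.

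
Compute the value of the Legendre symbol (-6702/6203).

Reduce the numerator: -6702 ≡ 5704 (mod 6203), so (-6702/6203) = (5704/6203).
Factor out 2: 5704 = 2^3·713. Since 6203 ≡ 3 (mod 8), (2/6203) = -1, and (2/6203)^3 = -1. Now have -(713/6203).
713 ≡ 1 (mod 4), so quadratic reciprocity gives (713/6203) = (6203/713). Reduce: 6203 ≡ 499 (mod 713). Now have -(499/713).
713 ≡ 1 (mod 4), so quadratic reciprocity gives (499/713) = (713/499). Reduce: 713 ≡ 214 (mod 499). Now have -(214/499).
Factor out 2: 214 = 2·107. Since 499 ≡ 3 (mod 8), (2/499) = -1. Now have (107/499).
Both 107 ≡ 3 and 499 ≡ 3 (mod 4), so reciprocity gives (107/499) = -(499/107). Reduce: 499 ≡ 71 (mod 107). Now have -(71/107).
Both 71 ≡ 3 and 107 ≡ 3 (mod 4), so reciprocity gives (71/107) = -(107/71). Reduce: 107 ≡ 36 (mod 71). Now have (36/71).
Factor out 2: 36 = 2^2·9. Since 71 ≡ 7 (mod 8), (2/71) = +1, and (2/71)^2 = +1. Now have (9/71).
9 ≡ 1 (mod 4), so quadratic reciprocity gives (9/71) = (71/9). Reduce: 71 ≡ 8 (mod 9). Now have (8/9).
Factor out 2: 8 = 2^3. Since 9 ≡ 1 (mod 8), (2/9) = +1, and (2/9)^3 = +1. Now have (1/9).
(1/9) = 1. Collecting the sign factors: 1.

1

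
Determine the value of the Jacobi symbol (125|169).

1

125 ≡ 1 (mod 4), so quadratic reciprocity gives (125|169) = (169|125). Reduce: 169 ≡ 44 (mod 125). Now have (44|125).
Factor out 2: 44 = 2^2·11. Since 125 ≡ 5 (mod 8), (2|125) = -1, and (2|125)^2 = +1. Now have (11|125).
125 ≡ 1 (mod 4), so quadratic reciprocity gives (11|125) = (125|11). Reduce: 125 ≡ 4 (mod 11). Now have (4|11).
Factor out 2: 4 = 2^2. Since 11 ≡ 3 (mod 8), (2|11) = -1, and (2|11)^2 = +1. Now have (1|11).
(1|11) = 1. Collecting the sign factors: 1.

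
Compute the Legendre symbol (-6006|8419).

Reduce the numerator: -6006 ≡ 2413 (mod 8419), so (-6006|8419) = (2413|8419).
2413 ≡ 1 (mod 4), so quadratic reciprocity gives (2413|8419) = (8419|2413). Reduce: 8419 ≡ 1180 (mod 2413). Now have (1180|2413).
Factor out 2: 1180 = 2^2·295. Since 2413 ≡ 5 (mod 8), (2|2413) = -1, and (2|2413)^2 = +1. Now have (295|2413).
2413 ≡ 1 (mod 4), so quadratic reciprocity gives (295|2413) = (2413|295). Reduce: 2413 ≡ 53 (mod 295). Now have (53|295).
53 ≡ 1 (mod 4), so quadratic reciprocity gives (53|295) = (295|53). Reduce: 295 ≡ 30 (mod 53). Now have (30|53).
Factor out 2: 30 = 2·15. Since 53 ≡ 5 (mod 8), (2|53) = -1. Now have -(15|53).
53 ≡ 1 (mod 4), so quadratic reciprocity gives (15|53) = (53|15). Reduce: 53 ≡ 8 (mod 15). Now have -(8|15).
Factor out 2: 8 = 2^3. Since 15 ≡ 7 (mod 8), (2|15) = +1, and (2|15)^3 = +1. Now have -(1|15).
(1|15) = 1. Collecting the sign factors: -1.

-1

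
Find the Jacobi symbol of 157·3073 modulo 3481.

1

By multiplicativity, (157·3073/3481) = (157/3481)·(3073/3481).
First factor (157/3481):
(157/3481)
  = (3481/157)    [QR: 157 ≡ 1 mod 4, sign kept]
  = (27/157)    [3481 ≡ 27 mod 157]
  = (157/27)    [QR: 157 ≡ 1 mod 4, sign kept]
  = (22/27)    [157 ≡ 22 mod 27]
  = -(11/27)    [27 ≡ 3 mod 8 ⇒ (2/27) = -1]
  = (27/11)    [QR: both ≡ 3 mod 4, sign flips]
  = (5/11)    [27 ≡ 5 mod 11]
  = (11/5)    [QR: 5 ≡ 1 mod 4, sign kept]
  = (1/5)    [11 ≡ 1 mod 5]
  = 1    [(1/5) = 1]
Second factor (3073/3481):
(3073/3481)
  = (3481/3073)    [QR: 3073 ≡ 1 mod 4, sign kept]
  = (408/3073)    [3481 ≡ 408 mod 3073]
  = (51/3073)    [3073 ≡ 1 mod 8 ⇒ (2/3073)^3 = +1]
  = (3073/51)    [QR: 3073 ≡ 1 mod 4, sign kept]
  = (13/51)    [3073 ≡ 13 mod 51]
  = (51/13)    [QR: 13 ≡ 1 mod 4, sign kept]
  = (12/13)    [51 ≡ 12 mod 13]
  = (3/13)    [13 ≡ 5 mod 8 ⇒ (2/13)^2 = +1]
  = (13/3)    [QR: 13 ≡ 1 mod 4, sign kept]
  = (1/3)    [13 ≡ 1 mod 3]
  = 1    [(1/3) = 1]
Product: (1)·(1) = 1.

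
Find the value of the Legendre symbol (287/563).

-1

(287/563)
  = -(563/287)    [QR: both ≡ 3 mod 4, sign flips]
  = -(276/287)    [563 ≡ 276 mod 287]
  = -(69/287)    [287 ≡ 7 mod 8 ⇒ (2/287)^2 = +1]
  = -(287/69)    [QR: 69 ≡ 1 mod 4, sign kept]
  = -(11/69)    [287 ≡ 11 mod 69]
  = -(69/11)    [QR: 69 ≡ 1 mod 4, sign kept]
  = -(3/11)    [69 ≡ 3 mod 11]
  = (11/3)    [QR: both ≡ 3 mod 4, sign flips]
  = (2/3)    [11 ≡ 2 mod 3]
  = -(1/3)    [3 ≡ 3 mod 8 ⇒ (2/3) = -1]
  = -1    [(1/3) = 1]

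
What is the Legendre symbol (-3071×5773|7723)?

By multiplicativity, (-3071·5773|7723) = (-3071|7723)·(5773|7723).
First factor (-3071|7723):
(-3071|7723)
  = (4652|7723)    [-3071 ≡ 4652 mod 7723]
  = (1163|7723)    [7723 ≡ 3 mod 8 ⇒ (2|7723)^2 = +1]
  = -(7723|1163)    [QR: both ≡ 3 mod 4, sign flips]
  = -(745|1163)    [7723 ≡ 745 mod 1163]
  = -(1163|745)    [QR: 745 ≡ 1 mod 4, sign kept]
  = -(418|745)    [1163 ≡ 418 mod 745]
  = -(209|745)    [745 ≡ 1 mod 8 ⇒ (2|745) = +1]
  = -(745|209)    [QR: 209 ≡ 1 mod 4, sign kept]
  = -(118|209)    [745 ≡ 118 mod 209]
  = -(59|209)    [209 ≡ 1 mod 8 ⇒ (2|209) = +1]
  = -(209|59)    [QR: 209 ≡ 1 mod 4, sign kept]
  = -(32|59)    [209 ≡ 32 mod 59]
  = (1|59)    [59 ≡ 3 mod 8 ⇒ (2|59)^5 = -1]
  = 1    [(1|59) = 1]
Second factor (5773|7723):
(5773|7723)
  = (7723|5773)    [QR: 5773 ≡ 1 mod 4, sign kept]
  = (1950|5773)    [7723 ≡ 1950 mod 5773]
  = -(975|5773)    [5773 ≡ 5 mod 8 ⇒ (2|5773) = -1]
  = -(5773|975)    [QR: 5773 ≡ 1 mod 4, sign kept]
  = -(898|975)    [5773 ≡ 898 mod 975]
  = -(449|975)    [975 ≡ 7 mod 8 ⇒ (2|975) = +1]
  = -(975|449)    [QR: 449 ≡ 1 mod 4, sign kept]
  = -(77|449)    [975 ≡ 77 mod 449]
  = -(449|77)    [QR: 77 ≡ 1 mod 4, sign kept]
  = -(64|77)    [449 ≡ 64 mod 77]
  = -(1|77)    [77 ≡ 5 mod 8 ⇒ (2|77)^6 = +1]
  = -1    [(1|77) = 1]
Product: (1)·(-1) = -1.

-1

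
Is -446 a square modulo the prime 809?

no

Reduce the numerator: -446 ≡ 363 (mod 809), so (-446/809) = (363/809).
809 ≡ 1 (mod 4), so quadratic reciprocity gives (363/809) = (809/363). Reduce: 809 ≡ 83 (mod 363). Now have (83/363).
Both 83 ≡ 3 and 363 ≡ 3 (mod 4), so reciprocity gives (83/363) = -(363/83). Reduce: 363 ≡ 31 (mod 83). Now have -(31/83).
Both 31 ≡ 3 and 83 ≡ 3 (mod 4), so reciprocity gives (31/83) = -(83/31). Reduce: 83 ≡ 21 (mod 31). Now have (21/31).
21 ≡ 1 (mod 4), so quadratic reciprocity gives (21/31) = (31/21). Reduce: 31 ≡ 10 (mod 21). Now have (10/21).
Factor out 2: 10 = 2·5. Since 21 ≡ 5 (mod 8), (2/21) = -1. Now have -(5/21).
5 ≡ 1 (mod 4), so quadratic reciprocity gives (5/21) = (21/5). Reduce: 21 ≡ 1 (mod 5). Now have -(1/5).
(1/5) = 1. Collecting the sign factors: -1.
The Legendre symbol is -1, so x^2 ≡ -446 (mod 809) has no solution.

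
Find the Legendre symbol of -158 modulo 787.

Reduce the numerator: -158 ≡ 629 (mod 787), so (-158/787) = (629/787).
629 ≡ 1 (mod 4), so quadratic reciprocity gives (629/787) = (787/629). Reduce: 787 ≡ 158 (mod 629). Now have (158/629).
Factor out 2: 158 = 2·79. Since 629 ≡ 5 (mod 8), (2/629) = -1. Now have -(79/629).
629 ≡ 1 (mod 4), so quadratic reciprocity gives (79/629) = (629/79). Reduce: 629 ≡ 76 (mod 79). Now have -(76/79).
Factor out 2: 76 = 2^2·19. Since 79 ≡ 7 (mod 8), (2/79) = +1, and (2/79)^2 = +1. Now have -(19/79).
Both 19 ≡ 3 and 79 ≡ 3 (mod 4), so reciprocity gives (19/79) = -(79/19). Reduce: 79 ≡ 3 (mod 19). Now have (3/19).
Both 3 ≡ 3 and 19 ≡ 3 (mod 4), so reciprocity gives (3/19) = -(19/3). Reduce: 19 ≡ 1 (mod 3). Now have -(1/3).
(1/3) = 1. Collecting the sign factors: -1.

-1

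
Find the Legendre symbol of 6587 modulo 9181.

9181 ≡ 1 (mod 4), so quadratic reciprocity gives (6587/9181) = (9181/6587). Reduce: 9181 ≡ 2594 (mod 6587). Now have (2594/6587).
Factor out 2: 2594 = 2·1297. Since 6587 ≡ 3 (mod 8), (2/6587) = -1. Now have -(1297/6587).
1297 ≡ 1 (mod 4), so quadratic reciprocity gives (1297/6587) = (6587/1297). Reduce: 6587 ≡ 102 (mod 1297). Now have -(102/1297).
Factor out 2: 102 = 2·51. Since 1297 ≡ 1 (mod 8), (2/1297) = +1. Now have -(51/1297).
1297 ≡ 1 (mod 4), so quadratic reciprocity gives (51/1297) = (1297/51). Reduce: 1297 ≡ 22 (mod 51). Now have -(22/51).
Factor out 2: 22 = 2·11. Since 51 ≡ 3 (mod 8), (2/51) = -1. Now have (11/51).
Both 11 ≡ 3 and 51 ≡ 3 (mod 4), so reciprocity gives (11/51) = -(51/11). Reduce: 51 ≡ 7 (mod 11). Now have -(7/11).
Both 7 ≡ 3 and 11 ≡ 3 (mod 4), so reciprocity gives (7/11) = -(11/7). Reduce: 11 ≡ 4 (mod 7). Now have (4/7).
Factor out 2: 4 = 2^2. Since 7 ≡ 7 (mod 8), (2/7) = +1, and (2/7)^2 = +1. Now have (1/7).
(1/7) = 1. Collecting the sign factors: 1.

1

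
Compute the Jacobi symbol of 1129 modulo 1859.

(1129|1859)
  = (1859|1129)    [QR: 1129 ≡ 1 mod 4, sign kept]
  = (730|1129)    [1859 ≡ 730 mod 1129]
  = (365|1129)    [1129 ≡ 1 mod 8 ⇒ (2|1129) = +1]
  = (1129|365)    [QR: 365 ≡ 1 mod 4, sign kept]
  = (34|365)    [1129 ≡ 34 mod 365]
  = -(17|365)    [365 ≡ 5 mod 8 ⇒ (2|365) = -1]
  = -(365|17)    [QR: 17 ≡ 1 mod 4, sign kept]
  = -(8|17)    [365 ≡ 8 mod 17]
  = -(1|17)    [17 ≡ 1 mod 8 ⇒ (2|17)^3 = +1]
  = -1    [(1|17) = 1]

-1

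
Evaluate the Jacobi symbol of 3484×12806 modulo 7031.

-1

By multiplicativity, (3484·12806 / 7031) = (3484 / 7031)·(12806 / 7031).
First factor (3484 / 7031):
(3484 / 7031)
  = (871 / 7031)    [7031 ≡ 7 mod 8 ⇒ (2 / 7031)^2 = +1]
  = -(7031 / 871)    [QR: both ≡ 3 mod 4, sign flips]
  = -(63 / 871)    [7031 ≡ 63 mod 871]
  = (871 / 63)    [QR: both ≡ 3 mod 4, sign flips]
  = (52 / 63)    [871 ≡ 52 mod 63]
  = (13 / 63)    [63 ≡ 7 mod 8 ⇒ (2 / 63)^2 = +1]
  = (63 / 13)    [QR: 13 ≡ 1 mod 4, sign kept]
  = (11 / 13)    [63 ≡ 11 mod 13]
  = (13 / 11)    [QR: 13 ≡ 1 mod 4, sign kept]
  = (2 / 11)    [13 ≡ 2 mod 11]
  = -(1 / 11)    [11 ≡ 3 mod 8 ⇒ (2 / 11) = -1]
  = -1    [(1 / 11) = 1]
Second factor (12806 / 7031):
(12806 / 7031)
  = (5775 / 7031)    [12806 ≡ 5775 mod 7031]
  = -(7031 / 5775)    [QR: both ≡ 3 mod 4, sign flips]
  = -(1256 / 5775)    [7031 ≡ 1256 mod 5775]
  = -(157 / 5775)    [5775 ≡ 7 mod 8 ⇒ (2 / 5775)^3 = +1]
  = -(5775 / 157)    [QR: 157 ≡ 1 mod 4, sign kept]
  = -(123 / 157)    [5775 ≡ 123 mod 157]
  = -(157 / 123)    [QR: 157 ≡ 1 mod 4, sign kept]
  = -(34 / 123)    [157 ≡ 34 mod 123]
  = (17 / 123)    [123 ≡ 3 mod 8 ⇒ (2 / 123) = -1]
  = (123 / 17)    [QR: 17 ≡ 1 mod 4, sign kept]
  = (4 / 17)    [123 ≡ 4 mod 17]
  = (1 / 17)    [17 ≡ 1 mod 8 ⇒ (2 / 17)^2 = +1]
  = 1    [(1 / 17) = 1]
Product: (-1)·(1) = -1.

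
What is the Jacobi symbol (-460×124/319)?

1

By multiplicativity, (-460·124/319) = (-460/319)·(124/319).
First factor (-460/319):
Pull out -1: (-460/319) = (-1/319)·(460/319). Since 319 ≡ 3 (mod 4), (-1/319) = -1. Now have -(460/319).
Reduce the numerator: 460 ≡ 141 (mod 319), so (460/319) = (141/319).
141 ≡ 1 (mod 4), so quadratic reciprocity gives (141/319) = (319/141). Reduce: 319 ≡ 37 (mod 141). Now have -(37/141).
37 ≡ 1 (mod 4), so quadratic reciprocity gives (37/141) = (141/37). Reduce: 141 ≡ 30 (mod 37). Now have -(30/37).
Factor out 2: 30 = 2·15. Since 37 ≡ 5 (mod 8), (2/37) = -1. Now have (15/37).
37 ≡ 1 (mod 4), so quadratic reciprocity gives (15/37) = (37/15). Reduce: 37 ≡ 7 (mod 15). Now have (7/15).
Both 7 ≡ 3 and 15 ≡ 3 (mod 4), so reciprocity gives (7/15) = -(15/7). Reduce: 15 ≡ 1 (mod 7). Now have -(1/7).
(1/7) = 1. Collecting the sign factors: -1.
Second factor (124/319):
Factor out 2: 124 = 2^2·31. Since 319 ≡ 7 (mod 8), (2/319) = +1, and (2/319)^2 = +1. Now have (31/319).
Both 31 ≡ 3 and 319 ≡ 3 (mod 4), so reciprocity gives (31/319) = -(319/31). Reduce: 319 ≡ 9 (mod 31). Now have -(9/31).
9 ≡ 1 (mod 4), so quadratic reciprocity gives (9/31) = (31/9). Reduce: 31 ≡ 4 (mod 9). Now have -(4/9).
Factor out 2: 4 = 2^2. Since 9 ≡ 1 (mod 8), (2/9) = +1, and (2/9)^2 = +1. Now have -(1/9).
(1/9) = 1. Collecting the sign factors: -1.
Product: (-1)·(-1) = 1.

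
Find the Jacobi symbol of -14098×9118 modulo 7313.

1

By multiplicativity, (-14098·9118/7313) = (-14098/7313)·(9118/7313).
First factor (-14098/7313):
Reduce the numerator: -14098 ≡ 528 (mod 7313), so (-14098/7313) = (528/7313).
Factor out 2: 528 = 2^4·33. Since 7313 ≡ 1 (mod 8), (2/7313) = +1, and (2/7313)^4 = +1. Now have (33/7313).
33 ≡ 1 (mod 4), so quadratic reciprocity gives (33/7313) = (7313/33). Reduce: 7313 ≡ 20 (mod 33). Now have (20/33).
Factor out 2: 20 = 2^2·5. Since 33 ≡ 1 (mod 8), (2/33) = +1, and (2/33)^2 = +1. Now have (5/33).
5 ≡ 1 (mod 4), so quadratic reciprocity gives (5/33) = (33/5). Reduce: 33 ≡ 3 (mod 5). Now have (3/5).
5 ≡ 1 (mod 4), so quadratic reciprocity gives (3/5) = (5/3). Reduce: 5 ≡ 2 (mod 3). Now have (2/3).
Factor out 2: 2 = 2. Since 3 ≡ 3 (mod 8), (2/3) = -1. Now have -(1/3).
(1/3) = 1. Collecting the sign factors: -1.
Second factor (9118/7313):
Reduce the numerator: 9118 ≡ 1805 (mod 7313), so (9118/7313) = (1805/7313).
1805 ≡ 1 (mod 4), so quadratic reciprocity gives (1805/7313) = (7313/1805). Reduce: 7313 ≡ 93 (mod 1805). Now have (93/1805).
93 ≡ 1 (mod 4), so quadratic reciprocity gives (93/1805) = (1805/93). Reduce: 1805 ≡ 38 (mod 93). Now have (38/93).
Factor out 2: 38 = 2·19. Since 93 ≡ 5 (mod 8), (2/93) = -1. Now have -(19/93).
93 ≡ 1 (mod 4), so quadratic reciprocity gives (19/93) = (93/19). Reduce: 93 ≡ 17 (mod 19). Now have -(17/19).
17 ≡ 1 (mod 4), so quadratic reciprocity gives (17/19) = (19/17). Reduce: 19 ≡ 2 (mod 17). Now have -(2/17).
Factor out 2: 2 = 2. Since 17 ≡ 1 (mod 8), (2/17) = +1. Now have -(1/17).
(1/17) = 1. Collecting the sign factors: -1.
Product: (-1)·(-1) = 1.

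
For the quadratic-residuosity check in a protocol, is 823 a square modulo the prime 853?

yes

853 ≡ 1 (mod 4), so quadratic reciprocity gives (823/853) = (853/823). Reduce: 853 ≡ 30 (mod 823). Now have (30/823).
Factor out 2: 30 = 2·15. Since 823 ≡ 7 (mod 8), (2/823) = +1. Now have (15/823).
Both 15 ≡ 3 and 823 ≡ 3 (mod 4), so reciprocity gives (15/823) = -(823/15). Reduce: 823 ≡ 13 (mod 15). Now have -(13/15).
13 ≡ 1 (mod 4), so quadratic reciprocity gives (13/15) = (15/13). Reduce: 15 ≡ 2 (mod 13). Now have -(2/13).
Factor out 2: 2 = 2. Since 13 ≡ 5 (mod 8), (2/13) = -1. Now have (1/13).
(1/13) = 1. Collecting the sign factors: 1.
(823/853) = 1, and 853 is prime, so 823 is a quadratic residue mod 853.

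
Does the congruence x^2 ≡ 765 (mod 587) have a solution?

Reduce the numerator: 765 ≡ 178 (mod 587), so (765/587) = (178/587).
Factor out 2: 178 = 2·89. Since 587 ≡ 3 (mod 8), (2/587) = -1. Now have -(89/587).
89 ≡ 1 (mod 4), so quadratic reciprocity gives (89/587) = (587/89). Reduce: 587 ≡ 53 (mod 89). Now have -(53/89).
53 ≡ 1 (mod 4), so quadratic reciprocity gives (53/89) = (89/53). Reduce: 89 ≡ 36 (mod 53). Now have -(36/53).
Factor out 2: 36 = 2^2·9. Since 53 ≡ 5 (mod 8), (2/53) = -1, and (2/53)^2 = +1. Now have -(9/53).
9 ≡ 1 (mod 4), so quadratic reciprocity gives (9/53) = (53/9). Reduce: 53 ≡ 8 (mod 9). Now have -(8/9).
Factor out 2: 8 = 2^3. Since 9 ≡ 1 (mod 8), (2/9) = +1, and (2/9)^3 = +1. Now have -(1/9).
(1/9) = 1. Collecting the sign factors: -1.
(765/587) = -1, and 587 is prime, so 765 is not a quadratic residue mod 587.

no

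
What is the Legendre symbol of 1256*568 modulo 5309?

1

By multiplicativity, (1256·568/5309) = (1256/5309)·(568/5309).
First factor (1256/5309):
Factor out 2: 1256 = 2^3·157. Since 5309 ≡ 5 (mod 8), (2/5309) = -1, and (2/5309)^3 = -1. Now have -(157/5309).
157 ≡ 1 (mod 4), so quadratic reciprocity gives (157/5309) = (5309/157). Reduce: 5309 ≡ 128 (mod 157). Now have -(128/157).
Factor out 2: 128 = 2^7. Since 157 ≡ 5 (mod 8), (2/157) = -1, and (2/157)^7 = -1. Now have (1/157).
(1/157) = 1. Collecting the sign factors: 1.
Second factor (568/5309):
Factor out 2: 568 = 2^3·71. Since 5309 ≡ 5 (mod 8), (2/5309) = -1, and (2/5309)^3 = -1. Now have -(71/5309).
5309 ≡ 1 (mod 4), so quadratic reciprocity gives (71/5309) = (5309/71). Reduce: 5309 ≡ 55 (mod 71). Now have -(55/71).
Both 55 ≡ 3 and 71 ≡ 3 (mod 4), so reciprocity gives (55/71) = -(71/55). Reduce: 71 ≡ 16 (mod 55). Now have (16/55).
Factor out 2: 16 = 2^4. Since 55 ≡ 7 (mod 8), (2/55) = +1, and (2/55)^4 = +1. Now have (1/55).
(1/55) = 1. Collecting the sign factors: 1.
Product: (1)·(1) = 1.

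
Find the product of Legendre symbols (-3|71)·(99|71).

1

By multiplicativity, (-3·99|71) = (-3|71)·(99|71).
First factor (-3|71):
(-3|71)
  = (68|71)    [-3 ≡ 68 mod 71]
  = (17|71)    [71 ≡ 7 mod 8 ⇒ (2|71)^2 = +1]
  = (71|17)    [QR: 17 ≡ 1 mod 4, sign kept]
  = (3|17)    [71 ≡ 3 mod 17]
  = (17|3)    [QR: 17 ≡ 1 mod 4, sign kept]
  = (2|3)    [17 ≡ 2 mod 3]
  = -(1|3)    [3 ≡ 3 mod 8 ⇒ (2|3) = -1]
  = -1    [(1|3) = 1]
Second factor (99|71):
(99|71)
  = (28|71)    [99 ≡ 28 mod 71]
  = (7|71)    [71 ≡ 7 mod 8 ⇒ (2|71)^2 = +1]
  = -(71|7)    [QR: both ≡ 3 mod 4, sign flips]
  = -(1|7)    [71 ≡ 1 mod 7]
  = -1    [(1|7) = 1]
Product: (-1)·(-1) = 1.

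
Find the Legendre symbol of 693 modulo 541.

Reduce the numerator: 693 ≡ 152 (mod 541), so (693/541) = (152/541).
Factor out 2: 152 = 2^3·19. Since 541 ≡ 5 (mod 8), (2/541) = -1, and (2/541)^3 = -1. Now have -(19/541).
541 ≡ 1 (mod 4), so quadratic reciprocity gives (19/541) = (541/19). Reduce: 541 ≡ 9 (mod 19). Now have -(9/19).
9 ≡ 1 (mod 4), so quadratic reciprocity gives (9/19) = (19/9). Reduce: 19 ≡ 1 (mod 9). Now have -(1/9).
(1/9) = 1. Collecting the sign factors: -1.

-1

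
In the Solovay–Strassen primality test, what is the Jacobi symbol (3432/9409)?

1

Factor out 2: 3432 = 2^3·429. Since 9409 ≡ 1 (mod 8), (2/9409) = +1, and (2/9409)^3 = +1. Now have (429/9409).
429 ≡ 1 (mod 4), so quadratic reciprocity gives (429/9409) = (9409/429). Reduce: 9409 ≡ 400 (mod 429). Now have (400/429).
Factor out 2: 400 = 2^4·25. Since 429 ≡ 5 (mod 8), (2/429) = -1, and (2/429)^4 = +1. Now have (25/429).
25 ≡ 1 (mod 4), so quadratic reciprocity gives (25/429) = (429/25). Reduce: 429 ≡ 4 (mod 25). Now have (4/25).
Factor out 2: 4 = 2^2. Since 25 ≡ 1 (mod 8), (2/25) = +1, and (2/25)^2 = +1. Now have (1/25).
(1/25) = 1. Collecting the sign factors: 1.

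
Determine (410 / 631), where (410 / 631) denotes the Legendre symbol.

(410 / 631)
  = (205 / 631)    [631 ≡ 7 mod 8 ⇒ (2 / 631) = +1]
  = (631 / 205)    [QR: 205 ≡ 1 mod 4, sign kept]
  = (16 / 205)    [631 ≡ 16 mod 205]
  = (1 / 205)    [205 ≡ 5 mod 8 ⇒ (2 / 205)^4 = +1]
  = 1    [(1 / 205) = 1]

1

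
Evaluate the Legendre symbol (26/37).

1

(26/37)
  = -(13/37)    [37 ≡ 5 mod 8 ⇒ (2/37) = -1]
  = -(37/13)    [QR: 13 ≡ 1 mod 4, sign kept]
  = -(11/13)    [37 ≡ 11 mod 13]
  = -(13/11)    [QR: 13 ≡ 1 mod 4, sign kept]
  = -(2/11)    [13 ≡ 2 mod 11]
  = (1/11)    [11 ≡ 3 mod 8 ⇒ (2/11) = -1]
  = 1    [(1/11) = 1]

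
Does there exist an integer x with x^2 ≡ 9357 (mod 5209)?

(9357/5209)
  = (4148/5209)    [9357 ≡ 4148 mod 5209]
  = (1037/5209)    [5209 ≡ 1 mod 8 ⇒ (2/5209)^2 = +1]
  = (5209/1037)    [QR: 1037 ≡ 1 mod 4, sign kept]
  = (24/1037)    [5209 ≡ 24 mod 1037]
  = -(3/1037)    [1037 ≡ 5 mod 8 ⇒ (2/1037)^3 = -1]
  = -(1037/3)    [QR: 1037 ≡ 1 mod 4, sign kept]
  = -(2/3)    [1037 ≡ 2 mod 3]
  = (1/3)    [3 ≡ 3 mod 8 ⇒ (2/3) = -1]
  = 1    [(1/3) = 1]
(9357/5209) = 1, and 5209 is prime, so 9357 is a quadratic residue mod 5209.

yes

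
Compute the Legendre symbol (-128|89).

1

(-128|89)
  = (50|89)    [-128 ≡ 50 mod 89]
  = (25|89)    [89 ≡ 1 mod 8 ⇒ (2|89) = +1]
  = (89|25)    [QR: 25 ≡ 1 mod 4, sign kept]
  = (14|25)    [89 ≡ 14 mod 25]
  = (7|25)    [25 ≡ 1 mod 8 ⇒ (2|25) = +1]
  = (25|7)    [QR: 25 ≡ 1 mod 4, sign kept]
  = (4|7)    [25 ≡ 4 mod 7]
  = (1|7)    [7 ≡ 7 mod 8 ⇒ (2|7)^2 = +1]
  = 1    [(1|7) = 1]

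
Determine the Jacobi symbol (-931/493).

-1

(-931/493)
  = (55/493)    [-931 ≡ 55 mod 493]
  = (493/55)    [QR: 493 ≡ 1 mod 4, sign kept]
  = (53/55)    [493 ≡ 53 mod 55]
  = (55/53)    [QR: 53 ≡ 1 mod 4, sign kept]
  = (2/53)    [55 ≡ 2 mod 53]
  = -(1/53)    [53 ≡ 5 mod 8 ⇒ (2/53) = -1]
  = -1    [(1/53) = 1]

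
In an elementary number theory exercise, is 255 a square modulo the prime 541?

(255/541)
  = (541/255)    [QR: 541 ≡ 1 mod 4, sign kept]
  = (31/255)    [541 ≡ 31 mod 255]
  = -(255/31)    [QR: both ≡ 3 mod 4, sign flips]
  = -(7/31)    [255 ≡ 7 mod 31]
  = (31/7)    [QR: both ≡ 3 mod 4, sign flips]
  = (3/7)    [31 ≡ 3 mod 7]
  = -(7/3)    [QR: both ≡ 3 mod 4, sign flips]
  = -(1/3)    [7 ≡ 1 mod 3]
  = -1    [(1/3) = 1]
(255/541) = -1, and 541 is prime, so 255 is not a quadratic residue mod 541.

no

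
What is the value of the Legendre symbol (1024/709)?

1

(1024/709)
  = (315/709)    [1024 ≡ 315 mod 709]
  = (709/315)    [QR: 709 ≡ 1 mod 4, sign kept]
  = (79/315)    [709 ≡ 79 mod 315]
  = -(315/79)    [QR: both ≡ 3 mod 4, sign flips]
  = -(78/79)    [315 ≡ 78 mod 79]
  = -(39/79)    [79 ≡ 7 mod 8 ⇒ (2/79) = +1]
  = (79/39)    [QR: both ≡ 3 mod 4, sign flips]
  = (1/39)    [79 ≡ 1 mod 39]
  = 1    [(1/39) = 1]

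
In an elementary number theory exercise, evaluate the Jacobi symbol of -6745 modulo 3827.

(-6745/3827)
  = (909/3827)    [-6745 ≡ 909 mod 3827]
  = (3827/909)    [QR: 909 ≡ 1 mod 4, sign kept]
  = (191/909)    [3827 ≡ 191 mod 909]
  = (909/191)    [QR: 909 ≡ 1 mod 4, sign kept]
  = (145/191)    [909 ≡ 145 mod 191]
  = (191/145)    [QR: 145 ≡ 1 mod 4, sign kept]
  = (46/145)    [191 ≡ 46 mod 145]
  = (23/145)    [145 ≡ 1 mod 8 ⇒ (2/145) = +1]
  = (145/23)    [QR: 145 ≡ 1 mod 4, sign kept]
  = (7/23)    [145 ≡ 7 mod 23]
  = -(23/7)    [QR: both ≡ 3 mod 4, sign flips]
  = -(2/7)    [23 ≡ 2 mod 7]
  = -(1/7)    [7 ≡ 7 mod 8 ⇒ (2/7) = +1]
  = -1    [(1/7) = 1]

-1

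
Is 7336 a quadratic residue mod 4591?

yes

Reduce the numerator: 7336 ≡ 2745 (mod 4591), so (7336/4591) = (2745/4591).
2745 ≡ 1 (mod 4), so quadratic reciprocity gives (2745/4591) = (4591/2745). Reduce: 4591 ≡ 1846 (mod 2745). Now have (1846/2745).
Factor out 2: 1846 = 2·923. Since 2745 ≡ 1 (mod 8), (2/2745) = +1. Now have (923/2745).
2745 ≡ 1 (mod 4), so quadratic reciprocity gives (923/2745) = (2745/923). Reduce: 2745 ≡ 899 (mod 923). Now have (899/923).
Both 899 ≡ 3 and 923 ≡ 3 (mod 4), so reciprocity gives (899/923) = -(923/899). Reduce: 923 ≡ 24 (mod 899). Now have -(24/899).
Factor out 2: 24 = 2^3·3. Since 899 ≡ 3 (mod 8), (2/899) = -1, and (2/899)^3 = -1. Now have (3/899).
Both 3 ≡ 3 and 899 ≡ 3 (mod 4), so reciprocity gives (3/899) = -(899/3). Reduce: 899 ≡ 2 (mod 3). Now have -(2/3).
Factor out 2: 2 = 2. Since 3 ≡ 3 (mod 8), (2/3) = -1. Now have (1/3).
(1/3) = 1. Collecting the sign factors: 1.
The Legendre symbol is 1, so x^2 ≡ 7336 (mod 4591) has solution.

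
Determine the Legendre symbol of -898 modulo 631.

Reduce the numerator: -898 ≡ 364 (mod 631), so (-898/631) = (364/631).
Factor out 2: 364 = 2^2·91. Since 631 ≡ 7 (mod 8), (2/631) = +1, and (2/631)^2 = +1. Now have (91/631).
Both 91 ≡ 3 and 631 ≡ 3 (mod 4), so reciprocity gives (91/631) = -(631/91). Reduce: 631 ≡ 85 (mod 91). Now have -(85/91).
85 ≡ 1 (mod 4), so quadratic reciprocity gives (85/91) = (91/85). Reduce: 91 ≡ 6 (mod 85). Now have -(6/85).
Factor out 2: 6 = 2·3. Since 85 ≡ 5 (mod 8), (2/85) = -1. Now have (3/85).
85 ≡ 1 (mod 4), so quadratic reciprocity gives (3/85) = (85/3). Reduce: 85 ≡ 1 (mod 3). Now have (1/3).
(1/3) = 1. Collecting the sign factors: 1.

1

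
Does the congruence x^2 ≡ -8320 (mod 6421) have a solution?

no

(-8320/6421)
  = (4522/6421)    [-8320 ≡ 4522 mod 6421]
  = -(2261/6421)    [6421 ≡ 5 mod 8 ⇒ (2/6421) = -1]
  = -(6421/2261)    [QR: 2261 ≡ 1 mod 4, sign kept]
  = -(1899/2261)    [6421 ≡ 1899 mod 2261]
  = -(2261/1899)    [QR: 2261 ≡ 1 mod 4, sign kept]
  = -(362/1899)    [2261 ≡ 362 mod 1899]
  = (181/1899)    [1899 ≡ 3 mod 8 ⇒ (2/1899) = -1]
  = (1899/181)    [QR: 181 ≡ 1 mod 4, sign kept]
  = (89/181)    [1899 ≡ 89 mod 181]
  = (181/89)    [QR: 89 ≡ 1 mod 4, sign kept]
  = (3/89)    [181 ≡ 3 mod 89]
  = (89/3)    [QR: 89 ≡ 1 mod 4, sign kept]
  = (2/3)    [89 ≡ 2 mod 3]
  = -(1/3)    [3 ≡ 3 mod 8 ⇒ (2/3) = -1]
  = -1    [(1/3) = 1]
(-8320/6421) = -1, and 6421 is prime, so -8320 is not a quadratic residue mod 6421.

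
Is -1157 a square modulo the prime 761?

(-1157|761)
  = (1157|761)    [761 ≡ 1 mod 4 ⇒ (-1|761) = +1]
  = (396|761)    [1157 ≡ 396 mod 761]
  = (99|761)    [761 ≡ 1 mod 8 ⇒ (2|761)^2 = +1]
  = (761|99)    [QR: 761 ≡ 1 mod 4, sign kept]
  = (68|99)    [761 ≡ 68 mod 99]
  = (17|99)    [99 ≡ 3 mod 8 ⇒ (2|99)^2 = +1]
  = (99|17)    [QR: 17 ≡ 1 mod 4, sign kept]
  = (14|17)    [99 ≡ 14 mod 17]
  = (7|17)    [17 ≡ 1 mod 8 ⇒ (2|17) = +1]
  = (17|7)    [QR: 17 ≡ 1 mod 4, sign kept]
  = (3|7)    [17 ≡ 3 mod 7]
  = -(7|3)    [QR: both ≡ 3 mod 4, sign flips]
  = -(1|3)    [7 ≡ 1 mod 3]
  = -1    [(1|3) = 1]
(-1157|761) = -1, and 761 is prime, so -1157 is not a quadratic residue mod 761.

no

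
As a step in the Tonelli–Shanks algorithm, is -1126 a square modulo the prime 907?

Reduce the numerator: -1126 ≡ 688 (mod 907), so (-1126/907) = (688/907).
Factor out 2: 688 = 2^4·43. Since 907 ≡ 3 (mod 8), (2/907) = -1, and (2/907)^4 = +1. Now have (43/907).
Both 43 ≡ 3 and 907 ≡ 3 (mod 4), so reciprocity gives (43/907) = -(907/43). Reduce: 907 ≡ 4 (mod 43). Now have -(4/43).
Factor out 2: 4 = 2^2. Since 43 ≡ 3 (mod 8), (2/43) = -1, and (2/43)^2 = +1. Now have -(1/43).
(1/43) = 1. Collecting the sign factors: -1.
(-1126/907) = -1, and 907 is prime, so -1126 is not a quadratic residue mod 907.

no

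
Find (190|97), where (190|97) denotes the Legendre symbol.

1

Reduce the numerator: 190 ≡ 93 (mod 97), so (190|97) = (93|97).
93 ≡ 1 (mod 4), so quadratic reciprocity gives (93|97) = (97|93). Reduce: 97 ≡ 4 (mod 93). Now have (4|93).
Factor out 2: 4 = 2^2. Since 93 ≡ 5 (mod 8), (2|93) = -1, and (2|93)^2 = +1. Now have (1|93).
(1|93) = 1. Collecting the sign factors: 1.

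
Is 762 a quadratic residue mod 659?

(762|659)
  = (103|659)    [762 ≡ 103 mod 659]
  = -(659|103)    [QR: both ≡ 3 mod 4, sign flips]
  = -(41|103)    [659 ≡ 41 mod 103]
  = -(103|41)    [QR: 41 ≡ 1 mod 4, sign kept]
  = -(21|41)    [103 ≡ 21 mod 41]
  = -(41|21)    [QR: 21 ≡ 1 mod 4, sign kept]
  = -(20|21)    [41 ≡ 20 mod 21]
  = -(5|21)    [21 ≡ 5 mod 8 ⇒ (2|21)^2 = +1]
  = -(21|5)    [QR: 5 ≡ 1 mod 4, sign kept]
  = -(1|5)    [21 ≡ 1 mod 5]
  = -1    [(1|5) = 1]
The Legendre symbol is -1, so x^2 ≡ 762 (mod 659) has no solution.

no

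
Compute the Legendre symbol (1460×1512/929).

By multiplicativity, (1460·1512/929) = (1460/929)·(1512/929).
First factor (1460/929):
(1460/929)
  = (531/929)    [1460 ≡ 531 mod 929]
  = (929/531)    [QR: 929 ≡ 1 mod 4, sign kept]
  = (398/531)    [929 ≡ 398 mod 531]
  = -(199/531)    [531 ≡ 3 mod 8 ⇒ (2/531) = -1]
  = (531/199)    [QR: both ≡ 3 mod 4, sign flips]
  = (133/199)    [531 ≡ 133 mod 199]
  = (199/133)    [QR: 133 ≡ 1 mod 4, sign kept]
  = (66/133)    [199 ≡ 66 mod 133]
  = -(33/133)    [133 ≡ 5 mod 8 ⇒ (2/133) = -1]
  = -(133/33)    [QR: 33 ≡ 1 mod 4, sign kept]
  = -(1/33)    [133 ≡ 1 mod 33]
  = -1    [(1/33) = 1]
Second factor (1512/929):
(1512/929)
  = (583/929)    [1512 ≡ 583 mod 929]
  = (929/583)    [QR: 929 ≡ 1 mod 4, sign kept]
  = (346/583)    [929 ≡ 346 mod 583]
  = (173/583)    [583 ≡ 7 mod 8 ⇒ (2/583) = +1]
  = (583/173)    [QR: 173 ≡ 1 mod 4, sign kept]
  = (64/173)    [583 ≡ 64 mod 173]
  = (1/173)    [173 ≡ 5 mod 8 ⇒ (2/173)^6 = +1]
  = 1    [(1/173) = 1]
Product: (-1)·(1) = -1.

-1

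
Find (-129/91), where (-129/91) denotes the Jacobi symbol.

Reduce the numerator: -129 ≡ 53 (mod 91), so (-129/91) = (53/91).
53 ≡ 1 (mod 4), so quadratic reciprocity gives (53/91) = (91/53). Reduce: 91 ≡ 38 (mod 53). Now have (38/53).
Factor out 2: 38 = 2·19. Since 53 ≡ 5 (mod 8), (2/53) = -1. Now have -(19/53).
53 ≡ 1 (mod 4), so quadratic reciprocity gives (19/53) = (53/19). Reduce: 53 ≡ 15 (mod 19). Now have -(15/19).
Both 15 ≡ 3 and 19 ≡ 3 (mod 4), so reciprocity gives (15/19) = -(19/15). Reduce: 19 ≡ 4 (mod 15). Now have (4/15).
Factor out 2: 4 = 2^2. Since 15 ≡ 7 (mod 8), (2/15) = +1, and (2/15)^2 = +1. Now have (1/15).
(1/15) = 1. Collecting the sign factors: 1.

1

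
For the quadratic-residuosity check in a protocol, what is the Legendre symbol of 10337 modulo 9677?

(10337 / 9677)
  = (660 / 9677)    [10337 ≡ 660 mod 9677]
  = (165 / 9677)    [9677 ≡ 5 mod 8 ⇒ (2 / 9677)^2 = +1]
  = (9677 / 165)    [QR: 165 ≡ 1 mod 4, sign kept]
  = (107 / 165)    [9677 ≡ 107 mod 165]
  = (165 / 107)    [QR: 165 ≡ 1 mod 4, sign kept]
  = (58 / 107)    [165 ≡ 58 mod 107]
  = -(29 / 107)    [107 ≡ 3 mod 8 ⇒ (2 / 107) = -1]
  = -(107 / 29)    [QR: 29 ≡ 1 mod 4, sign kept]
  = -(20 / 29)    [107 ≡ 20 mod 29]
  = -(5 / 29)    [29 ≡ 5 mod 8 ⇒ (2 / 29)^2 = +1]
  = -(29 / 5)    [QR: 5 ≡ 1 mod 4, sign kept]
  = -(4 / 5)    [29 ≡ 4 mod 5]
  = -(1 / 5)    [5 ≡ 5 mod 8 ⇒ (2 / 5)^2 = +1]
  = -1    [(1 / 5) = 1]

-1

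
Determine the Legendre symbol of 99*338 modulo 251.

By multiplicativity, (99·338/251) = (99/251)·(338/251).
First factor (99/251):
(99/251)
  = -(251/99)    [QR: both ≡ 3 mod 4, sign flips]
  = -(53/99)    [251 ≡ 53 mod 99]
  = -(99/53)    [QR: 53 ≡ 1 mod 4, sign kept]
  = -(46/53)    [99 ≡ 46 mod 53]
  = (23/53)    [53 ≡ 5 mod 8 ⇒ (2/53) = -1]
  = (53/23)    [QR: 53 ≡ 1 mod 4, sign kept]
  = (7/23)    [53 ≡ 7 mod 23]
  = -(23/7)    [QR: both ≡ 3 mod 4, sign flips]
  = -(2/7)    [23 ≡ 2 mod 7]
  = -(1/7)    [7 ≡ 7 mod 8 ⇒ (2/7) = +1]
  = -1    [(1/7) = 1]
Second factor (338/251):
(338/251)
  = (87/251)    [338 ≡ 87 mod 251]
  = -(251/87)    [QR: both ≡ 3 mod 4, sign flips]
  = -(77/87)    [251 ≡ 77 mod 87]
  = -(87/77)    [QR: 77 ≡ 1 mod 4, sign kept]
  = -(10/77)    [87 ≡ 10 mod 77]
  = (5/77)    [77 ≡ 5 mod 8 ⇒ (2/77) = -1]
  = (77/5)    [QR: 5 ≡ 1 mod 4, sign kept]
  = (2/5)    [77 ≡ 2 mod 5]
  = -(1/5)    [5 ≡ 5 mod 8 ⇒ (2/5) = -1]
  = -1    [(1/5) = 1]
Product: (-1)·(-1) = 1.

1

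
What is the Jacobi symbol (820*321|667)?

1

By multiplicativity, (820·321|667) = (820|667)·(321|667).
First factor (820|667):
(820|667)
  = (153|667)    [820 ≡ 153 mod 667]
  = (667|153)    [QR: 153 ≡ 1 mod 4, sign kept]
  = (55|153)    [667 ≡ 55 mod 153]
  = (153|55)    [QR: 153 ≡ 1 mod 4, sign kept]
  = (43|55)    [153 ≡ 43 mod 55]
  = -(55|43)    [QR: both ≡ 3 mod 4, sign flips]
  = -(12|43)    [55 ≡ 12 mod 43]
  = -(3|43)    [43 ≡ 3 mod 8 ⇒ (2|43)^2 = +1]
  = (43|3)    [QR: both ≡ 3 mod 4, sign flips]
  = (1|3)    [43 ≡ 1 mod 3]
  = 1    [(1|3) = 1]
Second factor (321|667):
(321|667)
  = (667|321)    [QR: 321 ≡ 1 mod 4, sign kept]
  = (25|321)    [667 ≡ 25 mod 321]
  = (321|25)    [QR: 25 ≡ 1 mod 4, sign kept]
  = (21|25)    [321 ≡ 21 mod 25]
  = (25|21)    [QR: 21 ≡ 1 mod 4, sign kept]
  = (4|21)    [25 ≡ 4 mod 21]
  = (1|21)    [21 ≡ 5 mod 8 ⇒ (2|21)^2 = +1]
  = 1    [(1|21) = 1]
Product: (1)·(1) = 1.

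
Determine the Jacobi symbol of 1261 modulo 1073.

-1

(1261 / 1073)
  = (188 / 1073)    [1261 ≡ 188 mod 1073]
  = (47 / 1073)    [1073 ≡ 1 mod 8 ⇒ (2 / 1073)^2 = +1]
  = (1073 / 47)    [QR: 1073 ≡ 1 mod 4, sign kept]
  = (39 / 47)    [1073 ≡ 39 mod 47]
  = -(47 / 39)    [QR: both ≡ 3 mod 4, sign flips]
  = -(8 / 39)    [47 ≡ 8 mod 39]
  = -(1 / 39)    [39 ≡ 7 mod 8 ⇒ (2 / 39)^3 = +1]
  = -1    [(1 / 39) = 1]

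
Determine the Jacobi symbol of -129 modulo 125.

(-129/125)
  = (129/125)    [125 ≡ 1 mod 4 ⇒ (-1/125) = +1]
  = (4/125)    [129 ≡ 4 mod 125]
  = (1/125)    [125 ≡ 5 mod 8 ⇒ (2/125)^2 = +1]
  = 1    [(1/125) = 1]

1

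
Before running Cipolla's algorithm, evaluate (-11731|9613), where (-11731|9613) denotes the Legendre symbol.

(-11731|9613)
  = (11731|9613)    [9613 ≡ 1 mod 4 ⇒ (-1|9613) = +1]
  = (2118|9613)    [11731 ≡ 2118 mod 9613]
  = -(1059|9613)    [9613 ≡ 5 mod 8 ⇒ (2|9613) = -1]
  = -(9613|1059)    [QR: 9613 ≡ 1 mod 4, sign kept]
  = -(82|1059)    [9613 ≡ 82 mod 1059]
  = (41|1059)    [1059 ≡ 3 mod 8 ⇒ (2|1059) = -1]
  = (1059|41)    [QR: 41 ≡ 1 mod 4, sign kept]
  = (34|41)    [1059 ≡ 34 mod 41]
  = (17|41)    [41 ≡ 1 mod 8 ⇒ (2|41) = +1]
  = (41|17)    [QR: 17 ≡ 1 mod 4, sign kept]
  = (7|17)    [41 ≡ 7 mod 17]
  = (17|7)    [QR: 17 ≡ 1 mod 4, sign kept]
  = (3|7)    [17 ≡ 3 mod 7]
  = -(7|3)    [QR: both ≡ 3 mod 4, sign flips]
  = -(1|3)    [7 ≡ 1 mod 3]
  = -1    [(1|3) = 1]

-1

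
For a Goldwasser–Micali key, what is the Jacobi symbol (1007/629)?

(1007/629)
  = (378/629)    [1007 ≡ 378 mod 629]
  = -(189/629)    [629 ≡ 5 mod 8 ⇒ (2/629) = -1]
  = -(629/189)    [QR: 189 ≡ 1 mod 4, sign kept]
  = -(62/189)    [629 ≡ 62 mod 189]
  = (31/189)    [189 ≡ 5 mod 8 ⇒ (2/189) = -1]
  = (189/31)    [QR: 189 ≡ 1 mod 4, sign kept]
  = (3/31)    [189 ≡ 3 mod 31]
  = -(31/3)    [QR: both ≡ 3 mod 4, sign flips]
  = -(1/3)    [31 ≡ 1 mod 3]
  = -1    [(1/3) = 1]

-1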